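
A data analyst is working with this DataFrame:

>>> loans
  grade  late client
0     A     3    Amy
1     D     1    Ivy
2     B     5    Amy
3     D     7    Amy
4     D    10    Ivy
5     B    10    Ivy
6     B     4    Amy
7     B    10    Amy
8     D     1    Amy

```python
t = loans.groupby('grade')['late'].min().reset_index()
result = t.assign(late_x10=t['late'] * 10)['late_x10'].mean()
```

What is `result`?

group by grade, min of late:
grade
A    3
B    4
D    1
Name: late, dtype: int64
reset_index():
  grade  late
0     A     3
1     B     4
2     D     1
add column late_x10 = t['late'] * 10:
  grade  late  late_x10
0     A     3        30
1     B     4        40
2     D     1        10
mean of column 'late_x10' → 26.6666666667

26.6666666667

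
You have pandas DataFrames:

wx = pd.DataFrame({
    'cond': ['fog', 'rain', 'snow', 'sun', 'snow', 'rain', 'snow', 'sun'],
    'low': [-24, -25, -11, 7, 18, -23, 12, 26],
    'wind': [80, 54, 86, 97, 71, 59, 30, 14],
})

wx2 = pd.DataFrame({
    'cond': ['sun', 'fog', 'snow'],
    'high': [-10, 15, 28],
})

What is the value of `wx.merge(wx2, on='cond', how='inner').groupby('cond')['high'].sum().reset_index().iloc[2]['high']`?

merge on 'cond' (how='inner') → 6 rows:
   cond  low  wind  high
0   fog  -24    80    15
1  snow  -11    86    28
2   sun    7    97   -10
3  snow   18    71    28
4  snow   12    30    28
5   sun   26    14   -10
group by cond, sum of high:
cond
fog     15
snow    84
sun    -20
Name: high, dtype: int64
reset_index():
   cond  high
0   fog    15
1  snow    84
2   sun   -20
Finally, value at position 2, column 'high' = -20.

-20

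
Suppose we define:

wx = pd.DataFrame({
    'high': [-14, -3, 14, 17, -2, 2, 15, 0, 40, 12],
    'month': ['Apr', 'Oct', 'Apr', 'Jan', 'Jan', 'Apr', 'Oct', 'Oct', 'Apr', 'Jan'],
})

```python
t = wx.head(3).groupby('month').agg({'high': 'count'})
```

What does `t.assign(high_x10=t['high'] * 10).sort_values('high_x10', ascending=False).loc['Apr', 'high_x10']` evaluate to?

take first 3 rows:
   high month
0   -14   Apr
1    -3   Oct
2    14   Apr
group by month, count of high:
       high
month      
Apr       2
Oct       1
add column high_x10 = t['high'] * 10:
       high  high_x10
month                
Apr       2        20
Oct       1        10
sort by high_x10 descending:
       high  high_x10
month                
Apr       2        20
Oct       1        10
Taking the value at row 'Apr', column 'high_x10' gives 20.

20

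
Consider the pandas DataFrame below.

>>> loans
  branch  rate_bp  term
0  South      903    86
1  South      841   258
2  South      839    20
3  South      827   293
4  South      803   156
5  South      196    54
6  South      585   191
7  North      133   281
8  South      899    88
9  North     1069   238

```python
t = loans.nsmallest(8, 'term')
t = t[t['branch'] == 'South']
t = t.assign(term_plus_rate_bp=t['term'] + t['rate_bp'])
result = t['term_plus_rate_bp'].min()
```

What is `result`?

250

take 8 rows with smallest term:
  branch  rate_bp  term
2  South      839    20
5  South      196    54
0  South      903    86
8  South      899    88
4  South      803   156
6  South      585   191
9  North     1069   238
1  South      841   258
filter rows where branch == 'South':
  branch  rate_bp  term
2  South      839    20
5  South      196    54
0  South      903    86
8  South      899    88
4  South      803   156
6  South      585   191
1  South      841   258
add column term_plus_rate_bp = t['term'] + t['rate_bp']:
  branch  rate_bp  term  term_plus_rate_bp
2  South      839    20                859
5  South      196    54                250
0  South      903    86                989
8  South      899    88                987
4  South      803   156                959
6  South      585   191                776
1  South      841   258               1099
Reading off the min of column 'term_plus_rate_bp', we get 250.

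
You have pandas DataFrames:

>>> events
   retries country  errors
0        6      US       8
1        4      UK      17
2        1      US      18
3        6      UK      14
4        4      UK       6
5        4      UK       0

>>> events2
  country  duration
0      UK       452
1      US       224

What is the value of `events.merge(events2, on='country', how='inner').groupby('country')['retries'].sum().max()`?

merge on 'country' (how='inner') → 6 rows:
   retries country  errors  duration
0        6      US       8       224
1        4      UK      17       452
2        1      US      18       224
3        6      UK      14       452
4        4      UK       6       452
5        4      UK       0       452
group by country, sum of retries:
country
UK    18
US     7
Name: retries, dtype: int64

18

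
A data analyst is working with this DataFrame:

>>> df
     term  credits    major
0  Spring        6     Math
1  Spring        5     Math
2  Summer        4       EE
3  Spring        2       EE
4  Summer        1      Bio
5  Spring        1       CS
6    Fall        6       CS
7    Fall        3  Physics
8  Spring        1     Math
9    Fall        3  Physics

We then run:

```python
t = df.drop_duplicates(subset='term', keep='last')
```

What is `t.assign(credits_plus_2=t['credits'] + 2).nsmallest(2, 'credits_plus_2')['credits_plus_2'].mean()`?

3.0

drop duplicate term (keep=last):
     term  credits    major
4  Summer        1      Bio
8  Spring        1     Math
9    Fall        3  Physics
add column credits_plus_2 = t['credits'] + 2:
     term  credits    major  credits_plus_2
4  Summer        1      Bio               3
8  Spring        1     Math               3
9    Fall        3  Physics               5
take 2 rows with smallest credits_plus_2:
     term  credits major  credits_plus_2
4  Summer        1   Bio               3
8  Spring        1  Math               3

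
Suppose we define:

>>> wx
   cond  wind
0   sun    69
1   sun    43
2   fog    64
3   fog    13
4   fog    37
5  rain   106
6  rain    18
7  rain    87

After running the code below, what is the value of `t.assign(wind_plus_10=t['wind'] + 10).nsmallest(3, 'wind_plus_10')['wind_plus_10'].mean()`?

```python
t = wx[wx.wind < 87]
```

filter rows where wind < 87:
   cond  wind
0   sun    69
1   sun    43
2   fog    64
3   fog    13
4   fog    37
6  rain    18
add column wind_plus_10 = t['wind'] + 10:
   cond  wind  wind_plus_10
0   sun    69            79
1   sun    43            53
2   fog    64            74
3   fog    13            23
4   fog    37            47
6  rain    18            28
take 3 rows with smallest wind_plus_10:
   cond  wind  wind_plus_10
3   fog    13            23
6  rain    18            28
4   fog    37            47
Taking the mean of column 'wind_plus_10' gives 32.6666666667.

32.6666666667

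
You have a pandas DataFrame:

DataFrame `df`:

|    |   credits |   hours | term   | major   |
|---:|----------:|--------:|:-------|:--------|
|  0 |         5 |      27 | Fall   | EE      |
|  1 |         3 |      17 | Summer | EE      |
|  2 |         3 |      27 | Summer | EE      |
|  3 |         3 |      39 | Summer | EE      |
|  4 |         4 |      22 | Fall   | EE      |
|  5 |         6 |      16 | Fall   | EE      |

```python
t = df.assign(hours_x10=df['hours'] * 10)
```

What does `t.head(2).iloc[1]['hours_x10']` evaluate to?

170

add column hours_x10 = df['hours'] * 10:
   credits  hours    term major  hours_x10
0        5     27    Fall    EE        270
1        3     17  Summer    EE        170
2        3     27  Summer    EE        270
3        3     39  Summer    EE        390
4        4     22    Fall    EE        220
5        6     16    Fall    EE        160
take first 2 rows:
   credits  hours    term major  hours_x10
0        5     27    Fall    EE        270
1        3     17  Summer    EE        170
Then the value at position 1, column 'hours_x10': 170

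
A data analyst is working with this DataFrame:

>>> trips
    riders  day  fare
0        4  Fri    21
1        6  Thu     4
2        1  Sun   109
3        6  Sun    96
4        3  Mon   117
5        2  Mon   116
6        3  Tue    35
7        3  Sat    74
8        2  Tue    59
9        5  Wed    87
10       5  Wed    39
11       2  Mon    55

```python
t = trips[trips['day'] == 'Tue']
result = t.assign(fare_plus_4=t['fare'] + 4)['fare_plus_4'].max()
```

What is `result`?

63

filter rows where day == 'Tue':
   riders  day  fare
6       3  Tue    35
8       2  Tue    59
add column fare_plus_4 = t['fare'] + 4:
   riders  day  fare  fare_plus_4
6       3  Tue    35           39
8       2  Tue    59           63
So max() = 63.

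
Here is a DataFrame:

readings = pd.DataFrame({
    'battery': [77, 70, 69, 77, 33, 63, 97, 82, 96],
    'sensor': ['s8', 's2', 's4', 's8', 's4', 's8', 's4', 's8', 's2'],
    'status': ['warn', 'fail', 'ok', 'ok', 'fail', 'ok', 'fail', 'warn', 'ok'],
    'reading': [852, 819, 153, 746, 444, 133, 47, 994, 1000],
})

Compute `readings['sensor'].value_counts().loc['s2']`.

value_counts of sensor:
sensor
s8    4
s4    3
s2    2
Name: count, dtype: int64
value at index 's2' → 2

2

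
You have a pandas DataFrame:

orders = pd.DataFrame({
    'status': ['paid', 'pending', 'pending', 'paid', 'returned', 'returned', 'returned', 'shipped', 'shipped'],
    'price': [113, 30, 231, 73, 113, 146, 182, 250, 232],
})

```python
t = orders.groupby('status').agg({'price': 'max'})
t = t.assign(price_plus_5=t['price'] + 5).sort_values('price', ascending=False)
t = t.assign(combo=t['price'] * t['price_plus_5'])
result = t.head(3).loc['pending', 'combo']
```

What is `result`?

group by status, max of price:
          price
status         
paid        113
pending     231
returned    182
shipped     250
add column price_plus_5 = t['price'] + 5:
          price  price_plus_5
status                       
paid        113           118
pending     231           236
returned    182           187
shipped     250           255
sort by price descending:
          price  price_plus_5
status                       
shipped     250           255
pending     231           236
returned    182           187
paid        113           118
add column combo = t['price'] * t['price_plus_5']:
          price  price_plus_5  combo
status                              
shipped     250           255  63750
pending     231           236  54516
returned    182           187  34034
paid        113           118  13334
take first 3 rows:
          price  price_plus_5  combo
status                              
shipped     250           255  63750
pending     231           236  54516
returned    182           187  34034
Reading off the value at row 'pending', column 'combo', we get 54516.

54516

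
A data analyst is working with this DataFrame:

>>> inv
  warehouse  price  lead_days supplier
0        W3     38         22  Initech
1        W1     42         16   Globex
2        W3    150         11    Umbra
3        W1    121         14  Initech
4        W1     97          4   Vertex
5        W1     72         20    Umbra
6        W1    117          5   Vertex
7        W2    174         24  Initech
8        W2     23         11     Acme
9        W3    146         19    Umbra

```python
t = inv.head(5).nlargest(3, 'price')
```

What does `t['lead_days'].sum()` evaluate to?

take first 5 rows:
  warehouse  price  lead_days supplier
0        W3     38         22  Initech
1        W1     42         16   Globex
2        W3    150         11    Umbra
3        W1    121         14  Initech
4        W1     97          4   Vertex
take 3 rows with largest price:
  warehouse  price  lead_days supplier
2        W3    150         11    Umbra
3        W1    121         14  Initech
4        W1     97          4   Vertex
sum of column 'lead_days' → 29

29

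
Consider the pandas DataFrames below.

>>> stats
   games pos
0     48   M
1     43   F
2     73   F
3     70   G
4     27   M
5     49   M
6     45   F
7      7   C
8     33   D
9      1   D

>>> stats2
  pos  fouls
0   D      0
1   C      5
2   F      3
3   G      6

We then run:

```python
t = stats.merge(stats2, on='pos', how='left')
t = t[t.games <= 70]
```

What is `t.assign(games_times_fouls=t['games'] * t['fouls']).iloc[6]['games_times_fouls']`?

35.0

merge on 'pos' (how='left') → 10 rows:
   games pos  fouls
0     48   M    NaN
1     43   F    3.0
2     73   F    3.0
3     70   G    6.0
4     27   M    NaN
5     49   M    NaN
6     45   F    3.0
7      7   C    5.0
8     33   D    0.0
9      1   D    0.0
filter rows where games <= 70:
   games pos  fouls
0     48   M    NaN
1     43   F    3.0
3     70   G    6.0
4     27   M    NaN
5     49   M    NaN
6     45   F    3.0
7      7   C    5.0
8     33   D    0.0
9      1   D    0.0
add column games_times_fouls = t['games'] * t['fouls']:
   games pos  fouls  games_times_fouls
0     48   M    NaN                NaN
1     43   F    3.0              129.0
3     70   G    6.0              420.0
4     27   M    NaN                NaN
5     49   M    NaN                NaN
6     45   F    3.0              135.0
7      7   C    5.0               35.0
8     33   D    0.0                0.0
9      1   D    0.0                0.0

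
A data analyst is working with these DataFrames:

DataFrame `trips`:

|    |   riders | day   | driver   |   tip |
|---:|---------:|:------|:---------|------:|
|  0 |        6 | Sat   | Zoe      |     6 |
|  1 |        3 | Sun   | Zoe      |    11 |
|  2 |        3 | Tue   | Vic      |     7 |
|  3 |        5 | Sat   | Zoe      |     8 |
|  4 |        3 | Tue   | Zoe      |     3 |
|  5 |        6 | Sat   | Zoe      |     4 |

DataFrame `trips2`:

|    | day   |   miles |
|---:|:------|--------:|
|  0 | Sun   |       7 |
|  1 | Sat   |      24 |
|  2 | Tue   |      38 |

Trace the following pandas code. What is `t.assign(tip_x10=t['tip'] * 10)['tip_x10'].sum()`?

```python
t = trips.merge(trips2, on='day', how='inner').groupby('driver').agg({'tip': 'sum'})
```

merge on 'day' (how='inner') → 6 rows:
   riders  day driver  tip  miles
0       6  Sat    Zoe    6     24
1       3  Sun    Zoe   11      7
2       3  Tue    Vic    7     38
3       5  Sat    Zoe    8     24
4       3  Tue    Zoe    3     38
5       6  Sat    Zoe    4     24
group by driver, sum of tip:
        tip
driver     
Vic       7
Zoe      32
add column tip_x10 = t['tip'] * 10:
        tip  tip_x10
driver              
Vic       7       70
Zoe      32      320
The sum of column 'tip_x10' is 390.

390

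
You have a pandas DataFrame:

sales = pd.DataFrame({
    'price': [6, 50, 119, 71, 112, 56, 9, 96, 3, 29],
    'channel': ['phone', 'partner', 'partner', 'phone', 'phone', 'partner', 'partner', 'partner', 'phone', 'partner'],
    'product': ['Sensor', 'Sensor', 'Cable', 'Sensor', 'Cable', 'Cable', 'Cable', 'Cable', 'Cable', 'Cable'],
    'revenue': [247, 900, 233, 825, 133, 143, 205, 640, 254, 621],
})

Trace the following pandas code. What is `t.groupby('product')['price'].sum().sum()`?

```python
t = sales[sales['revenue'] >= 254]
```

249

filter rows where revenue >= 254:
   price  channel product  revenue
1     50  partner  Sensor      900
3     71    phone  Sensor      825
7     96  partner   Cable      640
8      3    phone   Cable      254
9     29  partner   Cable      621
group by product, sum of price:
product
Cable     128
Sensor    121
Name: price, dtype: int64
Taking the sum of the resulting series gives 249.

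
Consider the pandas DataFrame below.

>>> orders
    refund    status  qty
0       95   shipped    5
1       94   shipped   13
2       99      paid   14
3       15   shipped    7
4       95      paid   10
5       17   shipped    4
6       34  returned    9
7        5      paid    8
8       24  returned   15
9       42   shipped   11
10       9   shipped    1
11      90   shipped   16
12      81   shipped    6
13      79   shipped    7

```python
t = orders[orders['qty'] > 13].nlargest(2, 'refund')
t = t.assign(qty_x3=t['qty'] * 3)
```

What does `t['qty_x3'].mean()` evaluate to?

45.0

filter rows where qty > 13:
    refund    status  qty
2       99      paid   14
8       24  returned   15
11      90   shipped   16
take 2 rows with largest refund:
    refund   status  qty
2       99     paid   14
11      90  shipped   16
add column qty_x3 = t['qty'] * 3:
    refund   status  qty  qty_x3
2       99     paid   14      42
11      90  shipped   16      48
Taking the mean of column 'qty_x3' gives 45.0.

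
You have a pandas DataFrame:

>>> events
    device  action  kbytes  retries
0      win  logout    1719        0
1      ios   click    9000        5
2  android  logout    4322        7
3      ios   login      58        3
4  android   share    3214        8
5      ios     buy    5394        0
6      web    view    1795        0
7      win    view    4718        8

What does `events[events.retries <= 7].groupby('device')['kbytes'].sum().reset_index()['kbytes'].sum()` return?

filter rows where retries <= 7:
    device  action  kbytes  retries
0      win  logout    1719        0
1      ios   click    9000        5
2  android  logout    4322        7
3      ios   login      58        3
5      ios     buy    5394        0
6      web    view    1795        0
group by device, sum of kbytes:
device
android     4322
ios        14452
web         1795
win         1719
Name: kbytes, dtype: int64
reset_index():
    device  kbytes
0  android    4322
1      ios   14452
2      web    1795
3      win    1719
sum of column 'kbytes' → 22288

22288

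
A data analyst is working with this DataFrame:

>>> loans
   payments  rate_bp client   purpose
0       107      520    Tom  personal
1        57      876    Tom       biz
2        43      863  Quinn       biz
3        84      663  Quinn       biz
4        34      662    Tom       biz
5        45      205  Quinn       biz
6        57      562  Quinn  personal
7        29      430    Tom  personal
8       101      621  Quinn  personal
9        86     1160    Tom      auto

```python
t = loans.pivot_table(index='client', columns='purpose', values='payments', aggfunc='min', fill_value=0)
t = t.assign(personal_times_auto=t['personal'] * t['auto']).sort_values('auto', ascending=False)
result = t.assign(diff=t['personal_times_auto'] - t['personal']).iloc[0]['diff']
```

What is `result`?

pivot: rows=client, cols=purpose, min(payments):
purpose  auto  biz  personal
client                      
Quinn       0   43        57
Tom        86   34        29
add column personal_times_auto = t['personal'] * t['auto']:
purpose  auto  biz  personal  personal_times_auto
client                                           
Quinn       0   43        57                    0
Tom        86   34        29                 2494
sort by auto descending:
purpose  auto  biz  personal  personal_times_auto
client                                           
Tom        86   34        29                 2494
Quinn       0   43        57                    0
add column diff = t['personal_times_auto'] - t['personal']:
purpose  auto  biz  personal  personal_times_auto  diff
client                                                 
Tom        86   34        29                 2494  2465
Quinn       0   43        57                    0   -57
Finally, value at position 0, column 'diff' = 2465.

2465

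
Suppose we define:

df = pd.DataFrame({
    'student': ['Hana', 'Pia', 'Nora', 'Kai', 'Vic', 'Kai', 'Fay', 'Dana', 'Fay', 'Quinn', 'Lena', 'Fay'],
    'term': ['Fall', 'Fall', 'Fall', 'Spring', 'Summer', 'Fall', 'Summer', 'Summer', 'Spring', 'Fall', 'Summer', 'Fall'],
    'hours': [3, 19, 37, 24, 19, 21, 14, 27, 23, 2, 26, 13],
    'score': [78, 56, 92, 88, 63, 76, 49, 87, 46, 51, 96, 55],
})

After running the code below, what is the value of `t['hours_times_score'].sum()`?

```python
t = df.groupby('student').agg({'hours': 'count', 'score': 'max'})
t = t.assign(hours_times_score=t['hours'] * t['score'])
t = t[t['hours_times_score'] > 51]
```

group by student: count(hours), max(score):
         hours  score
student              
Dana         1     87
Fay          3     55
Hana         1     78
Kai          2     88
Lena         1     96
Nora         1     92
Pia          1     56
Quinn        1     51
Vic          1     63
add column hours_times_score = t['hours'] * t['score']:
         hours  score  hours_times_score
student                                 
Dana         1     87                 87
Fay          3     55                165
Hana         1     78                 78
Kai          2     88                176
Lena         1     96                 96
Nora         1     92                 92
Pia          1     56                 56
Quinn        1     51                 51
Vic          1     63                 63
filter rows where hours_times_score > 51:
         hours  score  hours_times_score
student                                 
Dana         1     87                 87
Fay          3     55                165
Hana         1     78                 78
Kai          2     88                176
Lena         1     96                 96
Nora         1     92                 92
Pia          1     56                 56
Vic          1     63                 63

813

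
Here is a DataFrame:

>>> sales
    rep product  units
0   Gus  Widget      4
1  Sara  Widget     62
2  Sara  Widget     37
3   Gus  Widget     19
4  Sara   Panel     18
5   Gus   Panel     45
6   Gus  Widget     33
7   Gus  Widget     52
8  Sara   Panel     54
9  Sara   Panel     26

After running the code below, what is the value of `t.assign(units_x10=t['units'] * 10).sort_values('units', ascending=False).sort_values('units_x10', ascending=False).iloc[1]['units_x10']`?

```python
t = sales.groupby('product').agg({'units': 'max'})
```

group by product, max of units:
         units
product       
Panel       54
Widget      62
add column units_x10 = t['units'] * 10:
         units  units_x10
product                  
Panel       54        540
Widget      62        620
sort by units descending:
         units  units_x10
product                  
Widget      62        620
Panel       54        540
sort by units_x10 descending:
         units  units_x10
product                  
Widget      62        620
Panel       54        540
value at position 1, column 'units_x10' → 540

540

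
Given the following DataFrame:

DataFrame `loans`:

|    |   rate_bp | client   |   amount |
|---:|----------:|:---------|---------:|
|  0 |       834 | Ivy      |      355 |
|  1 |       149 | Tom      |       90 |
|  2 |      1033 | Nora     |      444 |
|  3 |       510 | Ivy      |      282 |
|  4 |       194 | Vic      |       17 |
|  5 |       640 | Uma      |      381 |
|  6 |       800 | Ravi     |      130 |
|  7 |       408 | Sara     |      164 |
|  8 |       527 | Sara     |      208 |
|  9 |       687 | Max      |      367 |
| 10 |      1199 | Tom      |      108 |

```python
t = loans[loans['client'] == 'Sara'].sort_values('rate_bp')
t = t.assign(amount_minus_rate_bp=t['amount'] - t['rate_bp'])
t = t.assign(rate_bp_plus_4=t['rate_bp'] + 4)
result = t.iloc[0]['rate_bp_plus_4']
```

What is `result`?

filter rows where client == 'Sara':
   rate_bp client  amount
7      408   Sara     164
8      527   Sara     208
sort by rate_bp:
   rate_bp client  amount
7      408   Sara     164
8      527   Sara     208
add column amount_minus_rate_bp = t['amount'] - t['rate_bp']:
   rate_bp client  amount  amount_minus_rate_bp
7      408   Sara     164                  -244
8      527   Sara     208                  -319
add column rate_bp_plus_4 = t['rate_bp'] + 4:
   rate_bp client  amount  amount_minus_rate_bp  rate_bp_plus_4
7      408   Sara     164                  -244             412
8      527   Sara     208                  -319             531

412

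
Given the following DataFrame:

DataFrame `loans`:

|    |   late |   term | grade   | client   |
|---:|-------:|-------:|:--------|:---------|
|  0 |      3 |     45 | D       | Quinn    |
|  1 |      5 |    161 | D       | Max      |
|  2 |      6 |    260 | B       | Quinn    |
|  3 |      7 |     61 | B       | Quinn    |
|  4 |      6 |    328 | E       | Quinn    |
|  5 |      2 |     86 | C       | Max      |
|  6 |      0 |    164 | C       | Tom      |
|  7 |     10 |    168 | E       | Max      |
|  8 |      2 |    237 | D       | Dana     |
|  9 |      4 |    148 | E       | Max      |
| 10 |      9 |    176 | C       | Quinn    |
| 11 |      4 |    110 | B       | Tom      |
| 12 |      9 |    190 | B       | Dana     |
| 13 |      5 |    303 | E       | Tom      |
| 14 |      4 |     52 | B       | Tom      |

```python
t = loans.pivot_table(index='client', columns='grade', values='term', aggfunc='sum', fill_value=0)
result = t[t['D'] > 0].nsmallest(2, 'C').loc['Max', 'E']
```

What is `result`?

pivot: rows=client, cols=grade, sum(term):
grade     B    C    D    E
client                    
Dana    190    0  237    0
Max       0   86  161  316
Quinn   321  176   45  328
Tom     162  164    0  303
filter rows where D > 0:
grade     B    C    D    E
client                    
Dana    190    0  237    0
Max       0   86  161  316
Quinn   321  176   45  328
take 2 rows with smallest C:
grade     B   C    D    E
client                   
Dana    190   0  237    0
Max       0  86  161  316
So loc['Max', 'E'] = 316.

316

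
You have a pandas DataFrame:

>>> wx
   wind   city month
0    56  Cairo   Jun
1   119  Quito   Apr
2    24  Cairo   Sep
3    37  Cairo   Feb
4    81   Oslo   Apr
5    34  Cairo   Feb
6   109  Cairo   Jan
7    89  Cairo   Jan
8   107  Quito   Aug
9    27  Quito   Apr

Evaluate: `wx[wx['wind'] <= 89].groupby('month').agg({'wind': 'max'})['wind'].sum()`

filter rows where wind <= 89:
   wind   city month
0    56  Cairo   Jun
2    24  Cairo   Sep
3    37  Cairo   Feb
4    81   Oslo   Apr
5    34  Cairo   Feb
7    89  Cairo   Jan
9    27  Quito   Apr
group by month, max of wind:
       wind
month      
Apr      81
Feb      37
Jan      89
Jun      56
Sep      24
Then the sum of column 'wind': 287

287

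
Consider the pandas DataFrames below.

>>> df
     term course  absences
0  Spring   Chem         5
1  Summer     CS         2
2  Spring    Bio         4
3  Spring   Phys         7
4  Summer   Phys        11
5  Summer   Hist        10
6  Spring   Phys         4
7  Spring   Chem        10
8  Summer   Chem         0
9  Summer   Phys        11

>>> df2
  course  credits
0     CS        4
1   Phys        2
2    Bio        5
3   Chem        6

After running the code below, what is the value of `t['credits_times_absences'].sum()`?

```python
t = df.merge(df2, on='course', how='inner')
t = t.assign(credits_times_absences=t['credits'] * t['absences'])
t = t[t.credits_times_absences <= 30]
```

merge on 'course' (how='inner') → 9 rows:
     term course  absences  credits
0  Spring   Chem         5        6
1  Summer     CS         2        4
2  Spring    Bio         4        5
3  Spring   Phys         7        2
4  Summer   Phys        11        2
5  Spring   Phys         4        2
6  Spring   Chem        10        6
7  Summer   Chem         0        6
8  Summer   Phys        11        2
add column credits_times_absences = t['credits'] * t['absences']:
     term course  absences  credits  credits_times_absences
0  Spring   Chem         5        6                      30
1  Summer     CS         2        4                       8
2  Spring    Bio         4        5                      20
3  Spring   Phys         7        2                      14
4  Summer   Phys        11        2                      22
5  Spring   Phys         4        2                       8
6  Spring   Chem        10        6                      60
7  Summer   Chem         0        6                       0
8  Summer   Phys        11        2                      22
filter rows where credits_times_absences <= 30:
     term course  absences  credits  credits_times_absences
0  Spring   Chem         5        6                      30
1  Summer     CS         2        4                       8
2  Spring    Bio         4        5                      20
3  Spring   Phys         7        2                      14
4  Summer   Phys        11        2                      22
5  Spring   Phys         4        2                       8
7  Summer   Chem         0        6                       0
8  Summer   Phys        11        2                      22
Taking the sum of column 'credits_times_absences' gives 124.

124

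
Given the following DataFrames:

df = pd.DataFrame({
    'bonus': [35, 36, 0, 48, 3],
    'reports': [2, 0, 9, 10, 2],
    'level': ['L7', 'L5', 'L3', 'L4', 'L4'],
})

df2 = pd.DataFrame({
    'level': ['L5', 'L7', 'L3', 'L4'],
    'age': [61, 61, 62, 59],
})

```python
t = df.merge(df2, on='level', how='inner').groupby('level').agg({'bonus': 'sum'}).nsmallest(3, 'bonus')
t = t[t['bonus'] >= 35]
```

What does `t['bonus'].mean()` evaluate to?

merge on 'level' (how='inner') → 5 rows:
   bonus  reports level  age
0     35        2    L7   61
1     36        0    L5   61
2      0        9    L3   62
3     48       10    L4   59
4      3        2    L4   59
group by level, sum of bonus:
       bonus
level       
L3         0
L4        51
L5        36
L7        35
take 3 rows with smallest bonus:
       bonus
level       
L3         0
L7        35
L5        36
filter rows where bonus >= 35:
       bonus
level       
L7        35
L5        36

35.5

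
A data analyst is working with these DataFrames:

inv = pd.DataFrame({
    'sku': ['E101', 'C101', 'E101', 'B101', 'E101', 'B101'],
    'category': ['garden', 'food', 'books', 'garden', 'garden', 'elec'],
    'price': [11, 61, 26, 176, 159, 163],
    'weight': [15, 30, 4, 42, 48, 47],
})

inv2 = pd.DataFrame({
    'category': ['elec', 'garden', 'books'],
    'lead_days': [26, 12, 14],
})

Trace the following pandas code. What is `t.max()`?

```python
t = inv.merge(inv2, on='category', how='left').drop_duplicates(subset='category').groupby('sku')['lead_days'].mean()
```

26.0

merge on 'category' (how='left') → 6 rows:
    sku category  price  weight  lead_days
0  E101   garden     11      15       12.0
1  C101     food     61      30        NaN
2  E101    books     26       4       14.0
3  B101   garden    176      42       12.0
4  E101   garden    159      48       12.0
5  B101     elec    163      47       26.0
drop duplicate category (keep=first):
    sku category  price  weight  lead_days
0  E101   garden     11      15       12.0
1  C101     food     61      30        NaN
2  E101    books     26       4       14.0
5  B101     elec    163      47       26.0
group by sku, mean of lead_days:
sku
B101    26.0
C101     NaN
E101    13.0
Name: lead_days, dtype: float64
Taking the max of the resulting series gives 26.0.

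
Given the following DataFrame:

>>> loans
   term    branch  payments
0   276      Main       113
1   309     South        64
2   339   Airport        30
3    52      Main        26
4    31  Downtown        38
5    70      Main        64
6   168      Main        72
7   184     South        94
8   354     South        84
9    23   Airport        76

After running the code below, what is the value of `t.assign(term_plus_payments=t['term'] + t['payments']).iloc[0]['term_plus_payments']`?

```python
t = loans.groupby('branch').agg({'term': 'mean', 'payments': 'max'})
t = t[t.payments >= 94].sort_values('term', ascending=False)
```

376.333333333

group by branch: mean(term), max(payments):
                term  payments
branch                        
Airport   181.000000        76
Downtown   31.000000        38
Main      141.500000       113
South     282.333333        94
filter rows where payments >= 94:
              term  payments
branch                      
Main    141.500000       113
South   282.333333        94
sort by term descending:
              term  payments
branch                      
South   282.333333        94
Main    141.500000       113
add column term_plus_payments = t['term'] + t['payments']:
              term  payments  term_plus_payments
branch                                          
South   282.333333        94          376.333333
Main    141.500000       113          254.500000
Then the value at position 0, column 'term_plus_payments': 376.333333333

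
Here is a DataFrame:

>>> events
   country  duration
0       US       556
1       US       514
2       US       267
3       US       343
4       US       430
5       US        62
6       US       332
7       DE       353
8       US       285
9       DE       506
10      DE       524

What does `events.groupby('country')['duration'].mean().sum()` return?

group by country, mean of duration:
country
DE    461.000
US    348.625
Name: duration, dtype: float64
sum of the resulting series → 809.625

809.625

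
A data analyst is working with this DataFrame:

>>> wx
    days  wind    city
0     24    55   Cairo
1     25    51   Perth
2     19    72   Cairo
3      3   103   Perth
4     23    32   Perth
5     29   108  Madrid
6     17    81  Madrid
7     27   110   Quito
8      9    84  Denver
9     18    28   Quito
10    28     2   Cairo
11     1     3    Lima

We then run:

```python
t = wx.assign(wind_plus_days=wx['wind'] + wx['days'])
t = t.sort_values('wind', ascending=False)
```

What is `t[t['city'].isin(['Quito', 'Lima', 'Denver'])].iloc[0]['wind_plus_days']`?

add column wind_plus_days = wx['wind'] + wx['days']:
    days  wind    city  wind_plus_days
0     24    55   Cairo              79
1     25    51   Perth              76
2     19    72   Cairo              91
3      3   103   Perth             106
4     23    32   Perth              55
5     29   108  Madrid             137
6     17    81  Madrid              98
7     27   110   Quito             137
8      9    84  Denver              93
9     18    28   Quito              46
10    28     2   Cairo              30
11     1     3    Lima               4
sort by wind descending:
    days  wind    city  wind_plus_days
7     27   110   Quito             137
5     29   108  Madrid             137
3      3   103   Perth             106
8      9    84  Denver              93
6     17    81  Madrid              98
2     19    72   Cairo              91
0     24    55   Cairo              79
1     25    51   Perth              76
4     23    32   Perth              55
9     18    28   Quito              46
11     1     3    Lima               4
10    28     2   Cairo              30
filter rows where city in ['Quito', 'Lima', 'Denver']:
    days  wind    city  wind_plus_days
7     27   110   Quito             137
8      9    84  Denver              93
9     18    28   Quito              46
11     1     3    Lima               4
Hence 137.

137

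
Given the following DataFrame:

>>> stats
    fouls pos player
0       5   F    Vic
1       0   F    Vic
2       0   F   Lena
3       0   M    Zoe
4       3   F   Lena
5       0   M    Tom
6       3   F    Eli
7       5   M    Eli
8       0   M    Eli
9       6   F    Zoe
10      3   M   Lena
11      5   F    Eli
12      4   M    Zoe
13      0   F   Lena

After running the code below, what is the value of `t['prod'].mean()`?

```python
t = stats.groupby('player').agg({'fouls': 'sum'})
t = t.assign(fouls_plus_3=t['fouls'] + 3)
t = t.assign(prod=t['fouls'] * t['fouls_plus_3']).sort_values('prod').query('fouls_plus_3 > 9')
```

169.0

group by player, sum of fouls:
        fouls
player       
Eli        13
Lena        6
Tom         0
Vic         5
Zoe        10
add column fouls_plus_3 = t['fouls'] + 3:
        fouls  fouls_plus_3
player                     
Eli        13            16
Lena        6             9
Tom         0             3
Vic         5             8
Zoe        10            13
add column prod = t['fouls'] * t['fouls_plus_3']:
        fouls  fouls_plus_3  prod
player                           
Eli        13            16   208
Lena        6             9    54
Tom         0             3     0
Vic         5             8    40
Zoe        10            13   130
sort by prod:
        fouls  fouls_plus_3  prod
player                           
Tom         0             3     0
Vic         5             8    40
Lena        6             9    54
Zoe        10            13   130
Eli        13            16   208
filter rows where fouls_plus_3 > 9:
        fouls  fouls_plus_3  prod
player                           
Zoe        10            13   130
Eli        13            16   208
mean of column 'prod' → 169.0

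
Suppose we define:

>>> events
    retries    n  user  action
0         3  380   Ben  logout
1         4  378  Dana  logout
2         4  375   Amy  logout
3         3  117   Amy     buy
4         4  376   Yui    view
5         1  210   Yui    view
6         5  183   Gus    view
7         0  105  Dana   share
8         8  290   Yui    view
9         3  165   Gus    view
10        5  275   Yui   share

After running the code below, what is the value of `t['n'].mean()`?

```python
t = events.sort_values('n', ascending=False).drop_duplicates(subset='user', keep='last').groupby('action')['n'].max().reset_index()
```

203.0

sort by n descending:
    retries    n  user  action
0         3  380   Ben  logout
1         4  378  Dana  logout
4         4  376   Yui    view
2         4  375   Amy  logout
8         8  290   Yui    view
10        5  275   Yui   share
5         1  210   Yui    view
6         5  183   Gus    view
9         3  165   Gus    view
3         3  117   Amy     buy
7         0  105  Dana   share
drop duplicate user (keep=last):
   retries    n  user  action
0        3  380   Ben  logout
5        1  210   Yui    view
9        3  165   Gus    view
3        3  117   Amy     buy
7        0  105  Dana   share
group by action, max of n:
action
buy       117
logout    380
share     105
view      210
Name: n, dtype: int64
reset_index():
   action    n
0     buy  117
1  logout  380
2   share  105
3    view  210
Taking the mean of column 'n' gives 203.0.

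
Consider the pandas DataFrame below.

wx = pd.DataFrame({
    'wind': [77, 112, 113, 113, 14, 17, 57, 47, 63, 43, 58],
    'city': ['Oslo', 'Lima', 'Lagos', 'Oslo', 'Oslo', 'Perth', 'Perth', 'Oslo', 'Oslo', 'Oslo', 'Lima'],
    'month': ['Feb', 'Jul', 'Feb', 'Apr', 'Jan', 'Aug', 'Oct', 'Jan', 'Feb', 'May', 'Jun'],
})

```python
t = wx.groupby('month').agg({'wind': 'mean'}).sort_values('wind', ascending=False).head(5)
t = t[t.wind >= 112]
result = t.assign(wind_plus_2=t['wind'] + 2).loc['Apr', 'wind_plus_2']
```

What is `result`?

115.0

group by month, mean of wind:
             wind
month            
Apr    113.000000
Aug     17.000000
Feb     84.333333
Jan     30.500000
Jul    112.000000
Jun     58.000000
May     43.000000
Oct     57.000000
sort by wind descending:
             wind
month            
Apr    113.000000
Jul    112.000000
Feb     84.333333
Jun     58.000000
Oct     57.000000
May     43.000000
Jan     30.500000
Aug     17.000000
take first 5 rows:
             wind
month            
Apr    113.000000
Jul    112.000000
Feb     84.333333
Jun     58.000000
Oct     57.000000
filter rows where wind >= 112:
        wind
month       
Apr    113.0
Jul    112.0
add column wind_plus_2 = t['wind'] + 2:
        wind  wind_plus_2
month                    
Apr    113.0        115.0
Jul    112.0        114.0
So loc['Apr', 'wind_plus_2'] = 115.0.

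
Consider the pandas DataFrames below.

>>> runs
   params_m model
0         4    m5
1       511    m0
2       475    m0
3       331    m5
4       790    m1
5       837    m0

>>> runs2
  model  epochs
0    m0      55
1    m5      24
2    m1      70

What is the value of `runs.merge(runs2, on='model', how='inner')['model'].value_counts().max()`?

3

merge on 'model' (how='inner') → 6 rows:
   params_m model  epochs
0         4    m5      24
1       511    m0      55
2       475    m0      55
3       331    m5      24
4       790    m1      70
5       837    m0      55
value_counts of model:
model
m0    3
m5    2
m1    1
Name: count, dtype: int64
Reading off the max of the resulting series, we get 3.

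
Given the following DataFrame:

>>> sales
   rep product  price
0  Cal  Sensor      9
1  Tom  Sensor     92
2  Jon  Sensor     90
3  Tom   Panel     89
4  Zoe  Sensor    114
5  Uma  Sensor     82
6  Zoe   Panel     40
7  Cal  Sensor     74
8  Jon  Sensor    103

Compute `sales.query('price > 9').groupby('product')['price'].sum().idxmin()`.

Panel

filter rows where price > 9:
   rep product  price
1  Tom  Sensor     92
2  Jon  Sensor     90
3  Tom   Panel     89
4  Zoe  Sensor    114
5  Uma  Sensor     82
6  Zoe   Panel     40
7  Cal  Sensor     74
8  Jon  Sensor    103
group by product, sum of price:
product
Panel     129
Sensor    555
Name: price, dtype: int64
Then the label with the smallest value: Panel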